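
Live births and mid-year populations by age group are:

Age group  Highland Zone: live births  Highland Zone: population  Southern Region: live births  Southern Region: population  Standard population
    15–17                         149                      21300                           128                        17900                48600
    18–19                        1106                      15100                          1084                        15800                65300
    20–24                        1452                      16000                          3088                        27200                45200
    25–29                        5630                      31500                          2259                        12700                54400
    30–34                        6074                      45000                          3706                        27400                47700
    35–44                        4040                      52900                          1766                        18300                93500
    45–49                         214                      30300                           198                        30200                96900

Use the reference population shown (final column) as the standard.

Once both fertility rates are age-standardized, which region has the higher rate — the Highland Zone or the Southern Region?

Age-specific rates per 1000 for the Highland Zone: 6.995, 73.245, 90.750, 178.730, 134.978, 76.371, 7.063.
For the Southern Region: 7.151, 68.608, 113.529, 177.874, 135.255, 96.503, 6.556.
Standard total = 451600; weights = 0.1076, 0.1446, 0.1001, 0.1205, 0.1056, 0.2070, 0.2146.
The Highland Zone: 0.1076×6.995 + 0.1446×73.245 + 0.1001×90.750 + 0.1205×178.730 + 0.1056×134.978 + 0.2070×76.371 + 0.2146×7.063 = 73.5411 per 1000.
The Southern Region: 0.1076×7.151 + 0.1446×68.608 + 0.1001×113.529 + 0.1205×177.874 + 0.1056×135.255 + 0.2070×96.503 + 0.2146×6.556 = 79.1530 per 1000.
The crude rates (88.00 vs 81.80) would put the Highland Zone higher, but that reflects its age composition; once standardized to a common age structure, the Southern Region has the higher underlying rate.

Southern Region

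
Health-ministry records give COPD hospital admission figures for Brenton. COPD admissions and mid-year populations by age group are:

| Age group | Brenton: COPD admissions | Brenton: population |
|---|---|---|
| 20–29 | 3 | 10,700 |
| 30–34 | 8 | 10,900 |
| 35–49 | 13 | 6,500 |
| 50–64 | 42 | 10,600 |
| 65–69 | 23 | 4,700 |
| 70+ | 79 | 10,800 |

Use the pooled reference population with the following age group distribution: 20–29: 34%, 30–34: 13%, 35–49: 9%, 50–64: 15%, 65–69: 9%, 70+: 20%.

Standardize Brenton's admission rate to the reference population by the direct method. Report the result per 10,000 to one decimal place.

28.7

Age-specific rates per 10,000 for Brenton: 2.80, 7.34, 20.00, 39.62, 48.94, 73.15.
Standard weights: 0.34, 0.13, 0.09, 0.15, 0.09, 0.20.
Standardized rate: 0.3400×2.80 + 0.1300×7.34 + 0.0900×20.00 + 0.1500×39.62 + 0.0900×48.94 + 0.2000×73.15 = 28.6847 per 10,000.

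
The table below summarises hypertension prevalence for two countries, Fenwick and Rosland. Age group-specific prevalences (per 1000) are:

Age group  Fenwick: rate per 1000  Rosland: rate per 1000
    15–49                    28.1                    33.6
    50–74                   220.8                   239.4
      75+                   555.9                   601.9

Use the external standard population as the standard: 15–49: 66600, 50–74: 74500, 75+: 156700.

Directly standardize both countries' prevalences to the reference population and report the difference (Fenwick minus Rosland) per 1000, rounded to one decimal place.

Standard total = 297800; weights = 0.2236, 0.2502, 0.5262.
Fenwick: 0.2236×28.1 + 0.2502×220.8 + 0.5262×555.9 = 354.0315 per 1000.
Rosland: 0.2236×33.6 + 0.2502×239.4 + 0.5262×601.9 = 384.1195 per 1000.
Difference = 354.0315 − 384.1195 = -30.0880.

-30.1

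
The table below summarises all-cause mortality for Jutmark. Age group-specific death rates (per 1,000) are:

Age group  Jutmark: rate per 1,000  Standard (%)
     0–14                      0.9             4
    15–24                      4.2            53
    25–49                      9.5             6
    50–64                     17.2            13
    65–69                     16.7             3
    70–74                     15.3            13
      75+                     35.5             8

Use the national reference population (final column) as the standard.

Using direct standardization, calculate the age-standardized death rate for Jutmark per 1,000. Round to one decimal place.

10.4

Standard weights: 0.04, 0.53, 0.06, 0.13, 0.03, 0.13, 0.08.
Standardized rate: 0.0400×0.9 + 0.5300×4.2 + 0.0600×9.5 + 0.1300×17.2 + 0.0300×16.7 + 0.1300×15.3 + 0.0800×35.5 = 10.3980 per 1,000.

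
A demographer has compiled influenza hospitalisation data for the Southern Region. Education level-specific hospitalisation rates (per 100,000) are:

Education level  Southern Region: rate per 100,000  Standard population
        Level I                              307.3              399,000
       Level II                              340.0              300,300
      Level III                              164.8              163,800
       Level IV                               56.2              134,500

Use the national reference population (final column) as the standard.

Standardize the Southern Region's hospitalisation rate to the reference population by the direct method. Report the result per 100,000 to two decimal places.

259.89

Standard total = 997,600; weights = 0.4000, 0.3010, 0.1642, 0.1348.
Standardized rate: 0.4000×307.3 + 0.3010×340.0 + 0.1642×164.8 + 0.1348×56.2 = 259.8916 per 100,000.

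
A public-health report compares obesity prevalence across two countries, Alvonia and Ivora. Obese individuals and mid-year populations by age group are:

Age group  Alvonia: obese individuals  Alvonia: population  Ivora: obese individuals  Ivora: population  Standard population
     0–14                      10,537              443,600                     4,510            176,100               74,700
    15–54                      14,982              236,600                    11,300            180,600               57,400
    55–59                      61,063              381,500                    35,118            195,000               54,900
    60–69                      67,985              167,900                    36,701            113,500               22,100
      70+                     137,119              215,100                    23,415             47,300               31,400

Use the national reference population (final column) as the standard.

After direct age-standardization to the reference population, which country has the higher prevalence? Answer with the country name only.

Alvonia

Age-specific rates per 1,000 for Alvonia: 23.753, 63.322, 160.060, 404.914, 637.466.
For Ivora: 25.610, 62.569, 180.092, 323.357, 495.032.
Standard total = 240,500; weights = 0.3106, 0.2387, 0.2283, 0.0919, 0.1306.
Alvonia: 0.3106×23.753 + 0.2387×63.322 + 0.2283×160.060 + 0.0919×404.914 + 0.1306×637.466 = 179.4653 per 1,000.
Ivora: 0.3106×25.610 + 0.2387×62.569 + 0.2283×180.092 + 0.0919×323.357 + 0.1306×495.032 = 158.3444 per 1,000.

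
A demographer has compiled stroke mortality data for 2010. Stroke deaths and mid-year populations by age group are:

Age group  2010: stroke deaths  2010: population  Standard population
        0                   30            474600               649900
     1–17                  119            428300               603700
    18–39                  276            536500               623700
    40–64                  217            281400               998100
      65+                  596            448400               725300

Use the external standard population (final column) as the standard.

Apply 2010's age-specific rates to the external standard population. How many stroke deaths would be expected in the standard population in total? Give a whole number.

Age-specific rates per 100000 for 2010: 6.32, 27.78, 51.44, 77.11, 132.92.
Expected stroke deaths = Σ (standard pop × age-specific rate ÷ 100000)
= 649900×6.32/100000 + 603700×27.78/100000 + 623700×51.44/100000 + 998100×77.11/100000 + 725300×132.92/100000
= 41.08 + 167.73 + 320.86 + 769.68 + 964.05 = 2263.40.

2263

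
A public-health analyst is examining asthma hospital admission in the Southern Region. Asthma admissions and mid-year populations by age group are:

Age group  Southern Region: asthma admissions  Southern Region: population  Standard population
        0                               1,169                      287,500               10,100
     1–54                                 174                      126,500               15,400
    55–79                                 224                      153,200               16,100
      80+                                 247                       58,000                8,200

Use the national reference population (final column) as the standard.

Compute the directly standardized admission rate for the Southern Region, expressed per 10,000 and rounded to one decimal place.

Age-specific rates per 10,000 for the Southern Region: 40.66, 13.75, 14.62, 42.59.
Standard total = 49,800; weights = 0.2028, 0.3092, 0.3233, 0.1647.
Standardized rate: 0.2028×40.66 + 0.3092×13.75 + 0.3233×14.62 + 0.1647×42.59 = 24.2392 per 10,000.

24.2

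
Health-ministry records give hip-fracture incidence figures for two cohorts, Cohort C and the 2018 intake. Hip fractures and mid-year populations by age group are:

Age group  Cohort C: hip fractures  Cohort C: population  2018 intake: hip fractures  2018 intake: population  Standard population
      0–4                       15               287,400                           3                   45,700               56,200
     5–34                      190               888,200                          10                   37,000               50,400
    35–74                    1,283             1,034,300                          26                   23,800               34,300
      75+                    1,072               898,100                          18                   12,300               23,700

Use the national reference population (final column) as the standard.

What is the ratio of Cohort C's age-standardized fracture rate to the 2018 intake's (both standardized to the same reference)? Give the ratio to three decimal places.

Age-specific rates per 100,000 for Cohort C: 5.22, 21.39, 124.05, 119.36.
For the 2018 intake: 6.56, 27.03, 109.24, 146.34.
Standard total = 164,600; weights = 0.3414, 0.3062, 0.2084, 0.1440.
Cohort C: 0.3414×5.22 + 0.3062×21.39 + 0.2084×124.05 + 0.1440×119.36 = 51.3676 per 100,000.
The 2018 intake: 0.3414×6.56 + 0.3062×27.03 + 0.2084×109.24 + 0.1440×146.34 = 54.3526 per 100,000.
Ratio = 51.3676 ÷ 54.3526 = 0.94508.

0.945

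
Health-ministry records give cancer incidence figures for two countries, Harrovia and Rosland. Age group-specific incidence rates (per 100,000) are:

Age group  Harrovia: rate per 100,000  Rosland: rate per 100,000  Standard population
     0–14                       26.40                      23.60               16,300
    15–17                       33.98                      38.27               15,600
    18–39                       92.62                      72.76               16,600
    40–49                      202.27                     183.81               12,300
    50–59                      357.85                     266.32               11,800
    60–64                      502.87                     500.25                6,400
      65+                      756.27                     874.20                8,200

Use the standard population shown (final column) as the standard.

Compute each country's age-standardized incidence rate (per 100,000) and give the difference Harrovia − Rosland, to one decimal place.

7.6

Standard total = 87,200; weights = 0.1869, 0.1789, 0.1904, 0.1411, 0.1353, 0.0734, 0.0940.
Harrovia: 0.1869×26.40 + 0.1789×33.98 + 0.1904×92.62 + 0.1411×202.27 + 0.1353×357.85 + 0.0734×502.87 + 0.0940×756.27 = 213.6265 per 100,000.
Rosland: 0.1869×23.60 + 0.1789×38.27 + 0.1904×72.76 + 0.1411×183.81 + 0.1353×266.32 + 0.0734×500.25 + 0.0940×874.20 = 205.9976 per 100,000.
Difference = 213.6265 − 205.9976 = 7.6290.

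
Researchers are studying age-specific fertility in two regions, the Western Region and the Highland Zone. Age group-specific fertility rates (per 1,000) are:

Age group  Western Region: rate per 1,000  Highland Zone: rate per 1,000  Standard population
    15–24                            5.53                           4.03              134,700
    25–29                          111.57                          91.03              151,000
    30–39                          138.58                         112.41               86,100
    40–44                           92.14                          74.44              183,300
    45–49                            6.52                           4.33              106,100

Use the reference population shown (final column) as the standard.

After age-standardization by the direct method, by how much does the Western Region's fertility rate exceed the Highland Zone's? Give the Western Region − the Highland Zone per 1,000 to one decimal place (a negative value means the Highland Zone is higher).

Standard total = 661,200; weights = 0.2037, 0.2284, 0.1302, 0.2772, 0.1605.
The Western Region: 0.2037×5.53 + 0.2284×111.57 + 0.1302×138.58 + 0.2772×92.14 + 0.1605×6.52 = 71.2413 per 1,000.
The Highland Zone: 0.2037×4.03 + 0.2284×91.03 + 0.1302×112.41 + 0.2772×74.44 + 0.1605×4.33 = 57.5789 per 1,000.
Difference = 71.2413 − 57.5789 = 13.6624.

13.7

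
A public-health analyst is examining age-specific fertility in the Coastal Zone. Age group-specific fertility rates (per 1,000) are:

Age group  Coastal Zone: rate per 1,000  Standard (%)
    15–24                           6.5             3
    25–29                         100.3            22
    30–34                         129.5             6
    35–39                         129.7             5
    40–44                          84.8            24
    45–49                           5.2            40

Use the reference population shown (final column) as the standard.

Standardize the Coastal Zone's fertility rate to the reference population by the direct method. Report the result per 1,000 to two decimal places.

58.95

Standard weights: 0.03, 0.22, 0.06, 0.05, 0.24, 0.40.
Standardized rate: 0.0300×6.5 + 0.2200×100.3 + 0.0600×129.5 + 0.0500×129.7 + 0.2400×84.8 + 0.4000×5.2 = 58.9480 per 1,000.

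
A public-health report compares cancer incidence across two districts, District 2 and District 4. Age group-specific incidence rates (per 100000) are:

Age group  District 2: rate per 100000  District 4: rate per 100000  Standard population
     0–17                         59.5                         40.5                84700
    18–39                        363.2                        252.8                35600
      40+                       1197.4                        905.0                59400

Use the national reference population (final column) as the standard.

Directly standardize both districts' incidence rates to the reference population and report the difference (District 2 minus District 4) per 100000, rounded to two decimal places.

Standard total = 179700; weights = 0.4713, 0.1981, 0.3306.
District 2: 0.4713×59.5 + 0.1981×363.2 + 0.3306×1197.4 = 495.7993 per 100000.
District 4: 0.4713×40.5 + 0.1981×252.8 + 0.3306×905.0 = 368.3196 per 100000.
Difference = 495.7993 − 368.3196 = 127.4797.

127.48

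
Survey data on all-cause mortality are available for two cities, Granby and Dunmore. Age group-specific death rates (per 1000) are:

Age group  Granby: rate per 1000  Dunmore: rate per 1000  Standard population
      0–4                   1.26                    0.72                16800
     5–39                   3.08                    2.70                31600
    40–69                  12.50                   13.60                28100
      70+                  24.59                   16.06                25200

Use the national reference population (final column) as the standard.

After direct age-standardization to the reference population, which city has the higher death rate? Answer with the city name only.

Granby

Standard total = 101700; weights = 0.1652, 0.3107, 0.2763, 0.2478.
Granby: 0.1652×1.26 + 0.3107×3.08 + 0.2763×12.50 + 0.2478×24.59 = 10.7120 per 1000.
Dunmore: 0.1652×0.72 + 0.3107×2.70 + 0.2763×13.60 + 0.2478×16.06 = 8.6951 per 1000.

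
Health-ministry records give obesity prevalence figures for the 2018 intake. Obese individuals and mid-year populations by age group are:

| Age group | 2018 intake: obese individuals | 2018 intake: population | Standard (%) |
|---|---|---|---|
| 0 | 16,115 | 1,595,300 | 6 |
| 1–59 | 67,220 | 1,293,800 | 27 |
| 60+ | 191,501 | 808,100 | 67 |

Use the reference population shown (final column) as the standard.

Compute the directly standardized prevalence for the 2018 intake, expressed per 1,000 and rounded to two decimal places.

173.41

Age-specific rates per 1,000 for the 2018 intake: 10.102, 51.955, 236.977.
Standard weights: 0.06, 0.27, 0.67.
Standardized rate: 0.0600×10.102 + 0.2700×51.955 + 0.6700×236.977 = 173.4086 per 1,000.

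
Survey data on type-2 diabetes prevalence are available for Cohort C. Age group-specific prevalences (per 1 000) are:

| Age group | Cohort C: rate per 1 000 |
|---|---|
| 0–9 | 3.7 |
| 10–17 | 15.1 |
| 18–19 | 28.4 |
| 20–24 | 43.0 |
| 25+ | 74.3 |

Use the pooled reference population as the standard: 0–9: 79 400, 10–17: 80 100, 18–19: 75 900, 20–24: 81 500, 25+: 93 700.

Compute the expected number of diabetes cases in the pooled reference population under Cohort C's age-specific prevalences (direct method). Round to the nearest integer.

14125

Expected diabetes cases = Σ (standard pop × age-specific rate ÷ 1 000)
= 79 400×3.7/1 000 + 80 100×15.1/1 000 + 75 900×28.4/1 000 + 81 500×43.0/1 000 + 93 700×74.3/1 000
= 293.78 + 1209.51 + 2155.56 + 3504.50 + 6961.91 = 14125.26.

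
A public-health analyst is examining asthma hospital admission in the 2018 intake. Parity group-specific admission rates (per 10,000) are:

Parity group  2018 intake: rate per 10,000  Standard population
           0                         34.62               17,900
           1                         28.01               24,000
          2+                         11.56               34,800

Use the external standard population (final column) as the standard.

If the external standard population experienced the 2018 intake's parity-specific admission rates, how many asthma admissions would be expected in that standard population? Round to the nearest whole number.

Expected asthma admissions = Σ (standard pop × parity-specific rate ÷ 10,000)
= 17,900×34.62/10,000 + 24,000×28.01/10,000 + 34,800×11.56/10,000
= 61.97 + 67.22 + 40.23 = 169.42.

169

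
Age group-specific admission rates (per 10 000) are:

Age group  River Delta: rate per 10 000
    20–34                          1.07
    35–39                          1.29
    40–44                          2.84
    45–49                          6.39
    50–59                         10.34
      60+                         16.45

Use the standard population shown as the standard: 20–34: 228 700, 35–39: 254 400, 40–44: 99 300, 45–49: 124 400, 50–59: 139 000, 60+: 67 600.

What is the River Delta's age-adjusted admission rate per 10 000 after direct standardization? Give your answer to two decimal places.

4.60

Standard total = 913 400; weights = 0.2504, 0.2785, 0.1087, 0.1362, 0.1522, 0.0740.
Standardized rate: 0.2504×1.07 + 0.2785×1.29 + 0.1087×2.84 + 0.1362×6.39 + 0.1522×10.34 + 0.0740×16.45 = 4.5972 per 10 000.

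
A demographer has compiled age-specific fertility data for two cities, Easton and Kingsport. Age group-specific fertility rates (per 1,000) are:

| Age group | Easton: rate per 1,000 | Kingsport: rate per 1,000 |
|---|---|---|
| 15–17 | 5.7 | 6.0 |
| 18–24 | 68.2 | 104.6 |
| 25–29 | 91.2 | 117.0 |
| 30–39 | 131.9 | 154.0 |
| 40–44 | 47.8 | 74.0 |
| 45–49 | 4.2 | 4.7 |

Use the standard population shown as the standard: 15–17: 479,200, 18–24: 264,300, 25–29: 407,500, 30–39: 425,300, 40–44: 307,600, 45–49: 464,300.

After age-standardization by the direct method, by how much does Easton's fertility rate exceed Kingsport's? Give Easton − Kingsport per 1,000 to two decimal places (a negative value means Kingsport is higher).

-16.17

Standard total = 2,348,200; weights = 0.2041, 0.1126, 0.1735, 0.1811, 0.1310, 0.1977.
Easton: 0.2041×5.7 + 0.1126×68.2 + 0.1735×91.2 + 0.1811×131.9 + 0.1310×47.8 + 0.1977×4.2 = 55.6474 per 1,000.
Kingsport: 0.2041×6.0 + 0.1126×104.6 + 0.1735×117.0 + 0.1811×154.0 + 0.1310×74.0 + 0.1977×4.7 = 71.8164 per 1,000.
Difference = 55.6474 − 71.8164 = -16.1691.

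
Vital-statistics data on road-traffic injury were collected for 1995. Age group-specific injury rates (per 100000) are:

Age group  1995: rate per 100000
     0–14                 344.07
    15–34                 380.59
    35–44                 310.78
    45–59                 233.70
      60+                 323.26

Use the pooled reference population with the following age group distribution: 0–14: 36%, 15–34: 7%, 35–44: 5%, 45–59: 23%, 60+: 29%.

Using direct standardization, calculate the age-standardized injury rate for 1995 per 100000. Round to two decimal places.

313.54

Standard weights: 0.36, 0.07, 0.05, 0.23, 0.29.
Standardized rate: 0.3600×344.07 + 0.0700×380.59 + 0.0500×310.78 + 0.2300×233.70 + 0.2900×323.26 = 313.5419 per 100000.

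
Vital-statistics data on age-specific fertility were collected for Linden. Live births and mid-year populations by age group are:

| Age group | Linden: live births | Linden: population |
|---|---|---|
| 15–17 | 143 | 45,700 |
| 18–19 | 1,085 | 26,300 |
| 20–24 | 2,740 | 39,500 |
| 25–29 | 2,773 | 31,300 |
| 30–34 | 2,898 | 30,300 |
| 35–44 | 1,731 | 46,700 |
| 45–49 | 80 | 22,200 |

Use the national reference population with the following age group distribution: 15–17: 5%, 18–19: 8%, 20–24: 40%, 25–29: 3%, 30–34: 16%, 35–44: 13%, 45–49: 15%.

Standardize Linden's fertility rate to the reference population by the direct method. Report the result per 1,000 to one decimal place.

54.5

Age-specific rates per 1,000 for Linden: 3.129, 41.255, 69.367, 88.594, 95.644, 37.066, 3.604.
Standard weights: 0.05, 0.08, 0.40, 0.03, 0.16, 0.13, 0.15.
Standardized rate: 0.0500×3.129 + 0.0800×41.255 + 0.4000×69.367 + 0.0300×88.594 + 0.1600×95.644 + 0.1300×37.066 + 0.1500×3.604 = 54.5236 per 1,000.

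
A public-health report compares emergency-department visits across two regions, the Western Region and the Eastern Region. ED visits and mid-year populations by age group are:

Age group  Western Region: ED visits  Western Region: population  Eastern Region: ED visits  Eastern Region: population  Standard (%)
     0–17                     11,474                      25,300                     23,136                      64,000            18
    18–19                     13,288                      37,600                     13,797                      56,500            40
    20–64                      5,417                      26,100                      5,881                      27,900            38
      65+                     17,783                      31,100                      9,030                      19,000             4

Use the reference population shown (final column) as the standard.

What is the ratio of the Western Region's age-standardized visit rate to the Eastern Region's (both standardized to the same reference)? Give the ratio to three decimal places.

Age-specific rates per 1,000 for the Western Region: 453.518, 353.404, 207.548, 571.801.
For the Eastern Region: 361.500, 244.195, 210.789, 475.263.
Standard weights: 0.18, 0.40, 0.38, 0.04.
The Western Region: 0.1800×453.518 + 0.4000×353.404 + 0.3800×207.548 + 0.0400×571.801 = 324.7351 per 1,000.
The Eastern Region: 0.1800×361.500 + 0.4000×244.195 + 0.3800×210.789 + 0.0400×475.263 = 261.8580 per 1,000.
Ratio = 324.7351 ÷ 261.8580 = 1.24012.

1.240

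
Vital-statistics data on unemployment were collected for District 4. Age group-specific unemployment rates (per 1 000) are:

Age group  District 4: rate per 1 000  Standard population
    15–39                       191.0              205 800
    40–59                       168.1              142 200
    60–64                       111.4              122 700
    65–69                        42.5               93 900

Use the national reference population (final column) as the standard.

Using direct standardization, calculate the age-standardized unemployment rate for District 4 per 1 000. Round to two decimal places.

Standard total = 564 600; weights = 0.3645, 0.2519, 0.2173, 0.1663.
Standardized rate: 0.3645×191.0 + 0.2519×168.1 + 0.2173×111.4 + 0.1663×42.5 = 143.2362 per 1 000.

143.24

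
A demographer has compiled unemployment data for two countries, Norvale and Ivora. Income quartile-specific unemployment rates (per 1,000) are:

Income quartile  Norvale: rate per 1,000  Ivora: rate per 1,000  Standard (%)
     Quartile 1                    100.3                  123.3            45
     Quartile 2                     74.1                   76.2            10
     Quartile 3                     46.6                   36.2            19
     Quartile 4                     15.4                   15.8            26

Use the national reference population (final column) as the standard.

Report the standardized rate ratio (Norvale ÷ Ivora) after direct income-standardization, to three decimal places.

0.883

Standard weights: 0.45, 0.10, 0.19, 0.26.
Norvale: 0.4500×100.3 + 0.1000×74.1 + 0.1900×46.6 + 0.2600×15.4 = 65.4030 per 1,000.
Ivora: 0.4500×123.3 + 0.1000×76.2 + 0.1900×36.2 + 0.2600×15.8 = 74.0910 per 1,000.
Ratio = 65.4030 ÷ 74.0910 = 0.88274.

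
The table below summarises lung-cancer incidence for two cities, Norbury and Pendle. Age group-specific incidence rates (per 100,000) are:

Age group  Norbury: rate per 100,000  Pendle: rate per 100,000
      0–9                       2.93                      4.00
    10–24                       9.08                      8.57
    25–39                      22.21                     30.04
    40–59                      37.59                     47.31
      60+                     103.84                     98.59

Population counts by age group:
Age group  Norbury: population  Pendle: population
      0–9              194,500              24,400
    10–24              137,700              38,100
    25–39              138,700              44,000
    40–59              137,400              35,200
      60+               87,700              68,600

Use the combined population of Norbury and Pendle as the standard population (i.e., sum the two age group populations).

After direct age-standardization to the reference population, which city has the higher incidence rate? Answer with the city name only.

Combined standard total = 906,300; weights = 0.2415, 0.1940, 0.2016, 0.1904, 0.1725.
Norbury: 0.2415×2.93 + 0.1940×9.08 + 0.2016×22.21 + 0.1904×37.59 + 0.1725×103.84 = 32.0133 per 100,000.
Pendle: 0.2415×4.00 + 0.1940×8.57 + 0.2016×30.04 + 0.1904×47.31 + 0.1725×98.59 = 34.6969 per 100,000.

Pendle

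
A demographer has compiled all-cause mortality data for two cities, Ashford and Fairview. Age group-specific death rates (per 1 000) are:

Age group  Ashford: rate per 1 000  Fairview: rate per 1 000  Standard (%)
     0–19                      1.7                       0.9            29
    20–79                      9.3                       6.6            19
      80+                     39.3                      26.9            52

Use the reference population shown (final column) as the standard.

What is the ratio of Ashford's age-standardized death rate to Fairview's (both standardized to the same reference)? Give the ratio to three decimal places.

Standard weights: 0.29, 0.19, 0.52.
Ashford: 0.2900×1.7 + 0.1900×9.3 + 0.5200×39.3 = 22.6960 per 1 000.
Fairview: 0.2900×0.9 + 0.1900×6.6 + 0.5200×26.9 = 15.5030 per 1 000.
Ratio = 22.6960 ÷ 15.5030 = 1.46397.

1.464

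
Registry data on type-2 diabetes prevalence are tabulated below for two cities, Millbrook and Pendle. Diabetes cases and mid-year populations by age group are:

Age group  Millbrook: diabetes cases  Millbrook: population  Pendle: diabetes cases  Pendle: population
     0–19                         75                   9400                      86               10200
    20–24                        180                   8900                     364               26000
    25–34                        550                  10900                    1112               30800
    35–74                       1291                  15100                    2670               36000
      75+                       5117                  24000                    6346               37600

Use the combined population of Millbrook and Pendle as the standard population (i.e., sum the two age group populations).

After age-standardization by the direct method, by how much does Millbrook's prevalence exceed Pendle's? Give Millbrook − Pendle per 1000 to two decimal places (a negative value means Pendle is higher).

Age-specific rates per 1000 for Millbrook: 7.979, 20.225, 50.459, 85.497, 213.208.
For Pendle: 8.431, 14.000, 36.104, 74.167, 168.777.
Combined standard total = 208900; weights = 0.0938, 0.1671, 0.1996, 0.2446, 0.2949.
Millbrook: 0.0938×7.979 + 0.1671×20.225 + 0.1996×50.459 + 0.2446×85.497 + 0.2949×213.208 = 97.9841 per 1000.
Pendle: 0.0938×8.431 + 0.1671×14.000 + 0.1996×36.104 + 0.2446×74.167 + 0.2949×168.777 = 78.2477 per 1000.
Difference = 97.9841 − 78.2477 = 19.7364.

19.74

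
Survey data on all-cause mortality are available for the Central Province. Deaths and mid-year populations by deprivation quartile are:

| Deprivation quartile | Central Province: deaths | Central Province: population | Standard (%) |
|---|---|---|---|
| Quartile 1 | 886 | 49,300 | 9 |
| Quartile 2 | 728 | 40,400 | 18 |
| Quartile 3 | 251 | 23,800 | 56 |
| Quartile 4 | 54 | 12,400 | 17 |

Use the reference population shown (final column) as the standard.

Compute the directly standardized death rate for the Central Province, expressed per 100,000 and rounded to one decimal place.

Deprivation-specific rates per 100,000 for the Central Province: 1797.16, 1801.98, 1054.62, 435.48.
Standard weights: 0.09, 0.18, 0.56, 0.17.
Standardized rate: 0.0900×1797.16 + 0.1800×1801.98 + 0.5600×1054.62 + 0.1700×435.48 = 1150.7214 per 100,000.

1150.7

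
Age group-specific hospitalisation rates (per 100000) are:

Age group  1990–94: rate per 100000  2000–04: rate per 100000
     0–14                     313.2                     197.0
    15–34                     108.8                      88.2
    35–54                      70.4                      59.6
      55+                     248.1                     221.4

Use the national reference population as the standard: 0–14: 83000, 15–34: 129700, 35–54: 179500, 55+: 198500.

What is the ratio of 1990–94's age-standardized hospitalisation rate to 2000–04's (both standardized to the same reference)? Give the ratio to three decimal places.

1.237

Standard total = 590700; weights = 0.1405, 0.2196, 0.3039, 0.3360.
1990–94: 0.1405×313.2 + 0.2196×108.8 + 0.3039×70.4 + 0.3360×248.1 = 172.6623 per 100000.
2000–04: 0.1405×197.0 + 0.2196×88.2 + 0.3039×59.6 + 0.3360×221.4 = 139.5575 per 100000.
Ratio = 172.6623 ÷ 139.5575 = 1.23721.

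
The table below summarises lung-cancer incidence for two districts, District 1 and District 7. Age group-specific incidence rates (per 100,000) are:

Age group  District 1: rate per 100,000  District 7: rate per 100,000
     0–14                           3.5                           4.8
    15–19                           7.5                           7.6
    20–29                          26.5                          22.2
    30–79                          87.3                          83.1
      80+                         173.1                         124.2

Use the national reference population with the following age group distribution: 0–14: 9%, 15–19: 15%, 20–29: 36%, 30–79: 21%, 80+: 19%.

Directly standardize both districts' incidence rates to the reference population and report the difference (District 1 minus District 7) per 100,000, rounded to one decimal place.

11.6

Standard weights: 0.09, 0.15, 0.36, 0.21, 0.19.
District 1: 0.0900×3.5 + 0.1500×7.5 + 0.3600×26.5 + 0.2100×87.3 + 0.1900×173.1 = 62.2020 per 100,000.
District 7: 0.0900×4.8 + 0.1500×7.6 + 0.3600×22.2 + 0.2100×83.1 + 0.1900×124.2 = 50.6130 per 100,000.
Difference = 62.2020 − 50.6130 = 11.5890.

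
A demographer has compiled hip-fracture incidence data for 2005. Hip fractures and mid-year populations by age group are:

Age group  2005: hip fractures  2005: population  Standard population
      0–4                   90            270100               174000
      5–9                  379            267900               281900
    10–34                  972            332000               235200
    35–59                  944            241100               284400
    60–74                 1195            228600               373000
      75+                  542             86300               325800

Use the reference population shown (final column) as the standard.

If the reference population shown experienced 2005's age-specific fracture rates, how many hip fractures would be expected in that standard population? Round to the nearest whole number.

6255

Age-specific rates per 100000 for 2005: 33.32, 141.47, 292.77, 391.54, 522.75, 628.04.
Expected hip fractures = Σ (standard pop × age-specific rate ÷ 100000)
= 174000×33.32/100000 + 281900×141.47/100000 + 235200×292.77/100000 + 284400×391.54/100000 + 373000×522.75/100000 + 325800×628.04/100000
= 57.98 + 398.81 + 688.60 + 1113.54 + 1949.85 + 2046.16 = 6254.93.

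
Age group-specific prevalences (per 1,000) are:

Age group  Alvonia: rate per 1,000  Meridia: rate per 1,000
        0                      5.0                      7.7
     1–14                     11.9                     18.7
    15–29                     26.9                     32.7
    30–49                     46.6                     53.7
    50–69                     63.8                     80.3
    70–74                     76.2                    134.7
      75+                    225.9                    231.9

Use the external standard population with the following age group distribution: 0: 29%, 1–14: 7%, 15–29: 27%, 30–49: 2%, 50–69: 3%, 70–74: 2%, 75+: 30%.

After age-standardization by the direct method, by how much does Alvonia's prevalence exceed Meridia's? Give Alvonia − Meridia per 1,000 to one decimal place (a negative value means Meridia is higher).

Standard weights: 0.29, 0.07, 0.27, 0.02, 0.03, 0.02, 0.30.
Alvonia: 0.2900×5.0 + 0.0700×11.9 + 0.2700×26.9 + 0.0200×46.6 + 0.0300×63.8 + 0.0200×76.2 + 0.3000×225.9 = 81.6860 per 1,000.
Meridia: 0.2900×7.7 + 0.0700×18.7 + 0.2700×32.7 + 0.0200×53.7 + 0.0300×80.3 + 0.0200×134.7 + 0.3000×231.9 = 88.1180 per 1,000.
Difference = 81.6860 − 88.1180 = -6.4320.

-6.4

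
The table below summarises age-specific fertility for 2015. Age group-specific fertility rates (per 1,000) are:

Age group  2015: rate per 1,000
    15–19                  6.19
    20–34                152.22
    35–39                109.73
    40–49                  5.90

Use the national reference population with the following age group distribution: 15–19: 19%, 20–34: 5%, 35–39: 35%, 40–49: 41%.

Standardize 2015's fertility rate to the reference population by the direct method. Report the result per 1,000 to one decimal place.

49.6

Standard weights: 0.19, 0.05, 0.35, 0.41.
Standardized rate: 0.1900×6.19 + 0.0500×152.22 + 0.3500×109.73 + 0.4100×5.90 = 49.6116 per 1,000.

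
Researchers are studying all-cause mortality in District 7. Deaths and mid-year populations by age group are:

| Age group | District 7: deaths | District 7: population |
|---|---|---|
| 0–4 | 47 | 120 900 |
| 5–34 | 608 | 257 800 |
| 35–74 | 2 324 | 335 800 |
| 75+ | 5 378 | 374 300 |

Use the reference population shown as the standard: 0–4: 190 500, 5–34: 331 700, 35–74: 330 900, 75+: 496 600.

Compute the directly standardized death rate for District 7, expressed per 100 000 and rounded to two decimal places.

761.77

Age-specific rates per 100 000 for District 7: 38.88, 235.84, 692.08, 1436.82.
Standard total = 1 349 700; weights = 0.1411, 0.2458, 0.2452, 0.3679.
Standardized rate: 0.1411×38.88 + 0.2458×235.84 + 0.2452×692.08 + 0.3679×1436.82 = 761.7735 per 100 000.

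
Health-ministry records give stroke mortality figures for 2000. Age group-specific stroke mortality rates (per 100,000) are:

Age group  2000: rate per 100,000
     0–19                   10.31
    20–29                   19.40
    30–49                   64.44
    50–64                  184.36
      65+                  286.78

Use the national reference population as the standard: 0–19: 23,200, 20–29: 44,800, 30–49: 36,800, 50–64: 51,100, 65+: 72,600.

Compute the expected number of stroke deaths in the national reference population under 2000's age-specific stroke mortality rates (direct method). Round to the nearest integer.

337

Expected stroke deaths = Σ (standard pop × age-specific rate ÷ 100,000)
= 23,200×10.31/100,000 + 44,800×19.40/100,000 + 36,800×64.44/100,000 + 51,100×184.36/100,000 + 72,600×286.78/100,000
= 2.39 + 8.69 + 23.71 + 94.21 + 208.20 = 337.21.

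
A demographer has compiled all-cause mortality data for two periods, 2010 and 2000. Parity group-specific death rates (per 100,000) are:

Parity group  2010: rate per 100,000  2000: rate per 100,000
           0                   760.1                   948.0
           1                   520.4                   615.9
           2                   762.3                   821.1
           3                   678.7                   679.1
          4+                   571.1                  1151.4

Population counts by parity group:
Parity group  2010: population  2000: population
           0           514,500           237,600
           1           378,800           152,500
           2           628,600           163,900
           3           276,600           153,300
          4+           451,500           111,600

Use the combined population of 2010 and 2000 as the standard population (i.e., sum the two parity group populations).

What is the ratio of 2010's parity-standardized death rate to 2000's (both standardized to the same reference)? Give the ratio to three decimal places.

Combined standard total = 3,068,900; weights = 0.2451, 0.1731, 0.2582, 0.1401, 0.1835.
2010: 0.2451×760.1 + 0.1731×520.4 + 0.2582×762.3 + 0.1401×678.7 + 0.1835×571.1 = 673.0887 per 100,000.
2000: 0.2451×948.0 + 0.1731×615.9 + 0.2582×821.1 + 0.1401×679.1 + 0.1835×1151.4 = 857.3882 per 100,000.
Ratio = 673.0887 ÷ 857.3882 = 0.78505.

0.785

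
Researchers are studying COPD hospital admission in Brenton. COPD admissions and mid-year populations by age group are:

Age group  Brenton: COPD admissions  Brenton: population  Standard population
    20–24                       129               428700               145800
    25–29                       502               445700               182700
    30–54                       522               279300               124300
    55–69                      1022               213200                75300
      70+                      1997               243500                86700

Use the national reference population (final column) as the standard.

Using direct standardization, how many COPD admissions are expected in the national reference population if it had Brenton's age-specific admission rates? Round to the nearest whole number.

1554

Age-specific rates per 10000 for Brenton: 3.01, 11.26, 18.69, 47.94, 82.01.
Expected COPD admissions = Σ (standard pop × age-specific rate ÷ 10000)
= 145800×3.01/10000 + 182700×11.26/10000 + 124300×18.69/10000 + 75300×47.94/10000 + 86700×82.01/10000
= 43.87 + 205.78 + 232.31 + 360.96 + 711.05 = 1553.97.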